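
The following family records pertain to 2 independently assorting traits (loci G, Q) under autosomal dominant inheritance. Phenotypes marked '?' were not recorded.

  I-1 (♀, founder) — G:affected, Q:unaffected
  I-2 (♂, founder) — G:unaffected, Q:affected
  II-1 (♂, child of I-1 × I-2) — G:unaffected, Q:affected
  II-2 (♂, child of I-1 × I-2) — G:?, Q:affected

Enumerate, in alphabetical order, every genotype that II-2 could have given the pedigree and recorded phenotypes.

II-2 ∈ {Gg Qq, gg Qq}

G/I-1 aff ·: Gg
G/I-2 un ·: gg
G/II-1 un I-1×I-2: gg
G/II-2 ? I-1×I-2: gg|Gg
⇒ G over [I-1,I-2,II-1,II-2]: 2 consistent
Q/I-1 un ·: qq
Q/I-2 aff ·: Qq|QQ
Q/II-1 aff I-1×I-2: Qq
Q/II-2 aff I-1×I-2: Qq
⇒ Q over [I-1,I-2,II-1,II-2]: 2 consistent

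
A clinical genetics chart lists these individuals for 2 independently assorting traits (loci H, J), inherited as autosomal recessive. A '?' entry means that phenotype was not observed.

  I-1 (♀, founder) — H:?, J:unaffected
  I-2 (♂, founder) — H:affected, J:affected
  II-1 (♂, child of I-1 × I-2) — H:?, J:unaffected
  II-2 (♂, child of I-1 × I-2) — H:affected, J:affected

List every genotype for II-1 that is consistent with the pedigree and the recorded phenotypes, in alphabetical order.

II-1 ∈ {Hh Jj, hh Jj}

H/I-1 ? ·: Hh|hh
H/I-2 aff ·: hh
H/II-1 ? I-1×I-2: Hh|hh
H/II-2 aff I-1×I-2: hh
⇒ H over [I-1,I-2,II-1,II-2]: 3 consistent
J/I-1 un ·: Jj
J/I-2 aff ·: jj
J/II-1 un I-1×I-2: Jj
J/II-2 aff I-1×I-2: jj
⇒ J over [I-1,I-2,II-1,II-2]: 1 consistent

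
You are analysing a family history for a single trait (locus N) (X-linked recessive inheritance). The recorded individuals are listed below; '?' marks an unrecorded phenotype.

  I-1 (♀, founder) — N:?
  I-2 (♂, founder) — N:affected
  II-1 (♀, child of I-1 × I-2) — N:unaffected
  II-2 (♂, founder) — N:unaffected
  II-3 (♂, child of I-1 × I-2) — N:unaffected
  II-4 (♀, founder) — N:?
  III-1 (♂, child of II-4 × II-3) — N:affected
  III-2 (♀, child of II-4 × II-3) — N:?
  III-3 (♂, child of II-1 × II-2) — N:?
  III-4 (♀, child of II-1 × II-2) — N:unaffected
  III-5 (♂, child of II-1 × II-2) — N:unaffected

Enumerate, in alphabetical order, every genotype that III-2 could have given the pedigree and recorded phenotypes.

N/I-1 ? ·: X^NX^N|X^NX^n
N/I-2 aff ·: X^nY
N/II-1 un I-1×I-2: X^NX^n
N/II-2 un ·: X^NY
N/II-3 un I-1×I-2: X^NY
N/II-4 ? ·: X^NX^n|X^nX^n
N/III-1 aff II-4×II-3: X^nY
N/III-2 ? II-4×II-3: X^NX^N|X^NX^n
N/III-3 ? II-1×II-2: X^NY|X^nY
N/III-4 un II-1×II-2: X^NX^N|X^NX^n
N/III-5 un II-1×II-2: X^NY
⇒ N over [I-1,I-2,II-1,II-2,II-3,II-4,III-1,III-2,III-3,III-4,III-5]: 24 consistent

III-2 ∈ {X^NX^N, X^NX^n}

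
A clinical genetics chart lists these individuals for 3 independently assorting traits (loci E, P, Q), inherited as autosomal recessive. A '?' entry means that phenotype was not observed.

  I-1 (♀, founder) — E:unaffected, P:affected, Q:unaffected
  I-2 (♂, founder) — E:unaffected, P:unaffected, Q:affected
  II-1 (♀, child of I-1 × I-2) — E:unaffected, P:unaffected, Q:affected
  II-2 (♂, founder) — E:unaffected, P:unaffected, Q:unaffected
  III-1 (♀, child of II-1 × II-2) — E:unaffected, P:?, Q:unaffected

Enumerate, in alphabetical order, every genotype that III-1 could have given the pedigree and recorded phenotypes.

E/I-1 un ·: EE|Ee
E/I-2 un ·: EE|Ee
E/II-1 un I-1×I-2: EE|Ee
E/II-2 un ·: EE|Ee
E/III-1 un II-1×II-2: EE|Ee
⇒ E over [I-1,I-2,II-1,II-2,III-1]: 24 consistent
P/I-1 aff ·: pp
P/I-2 un ·: PP|Pp
P/II-1 un I-1×I-2: Pp
P/II-2 un ·: PP|Pp
P/III-1 ? II-1×II-2: PP|Pp|pp
⇒ P over [I-1,I-2,II-1,II-2,III-1]: 10 consistent
Q/I-1 un ·: Qq
Q/I-2 aff ·: qq
Q/II-1 aff I-1×I-2: qq
Q/II-2 un ·: QQ|Qq
Q/III-1 un II-1×II-2: Qq
⇒ Q over [I-1,I-2,II-1,II-2,III-1]: 2 consistent

III-1 ∈ {EE PP Qq, EE Pp Qq, EE pp Qq, Ee PP Qq, Ee Pp Qq, Ee pp Qq}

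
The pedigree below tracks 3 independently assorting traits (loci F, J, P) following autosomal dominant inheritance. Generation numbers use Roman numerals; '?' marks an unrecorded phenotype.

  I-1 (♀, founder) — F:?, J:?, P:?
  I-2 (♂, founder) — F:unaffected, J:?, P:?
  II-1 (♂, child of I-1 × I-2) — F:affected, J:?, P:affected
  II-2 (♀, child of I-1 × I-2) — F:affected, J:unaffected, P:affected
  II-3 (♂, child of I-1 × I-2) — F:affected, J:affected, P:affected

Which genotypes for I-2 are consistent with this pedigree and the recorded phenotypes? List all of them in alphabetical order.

I-2 ∈ {ff Jj PP, ff Jj Pp, ff Jj pp, ff jj PP, ff jj Pp, ff jj pp}

F/I-1 ? ·: Ff|FF
F/I-2 un ·: ff
F/II-1 aff I-1×I-2: Ff
F/II-2 aff I-1×I-2: Ff
F/II-3 aff I-1×I-2: Ff
⇒ F over [I-1,I-2,II-1,II-2,II-3]: 2 consistent
J/I-1 ? ·: jj|Jj
J/I-2 ? ·: jj|Jj
J/II-1 ? I-1×I-2: jj|Jj|JJ
J/II-2 un I-1×I-2: jj
J/II-3 aff I-1×I-2: Jj|JJ
⇒ J over [I-1,I-2,II-1,II-2,II-3]: 10 consistent
P/I-1 ? ·: pp|Pp|PP
P/I-2 ? ·: pp|Pp|PP
P/II-1 aff I-1×I-2: Pp|PP
P/II-2 aff I-1×I-2: Pp|PP
P/II-3 aff I-1×I-2: Pp|PP
⇒ P over [I-1,I-2,II-1,II-2,II-3]: 29 consistent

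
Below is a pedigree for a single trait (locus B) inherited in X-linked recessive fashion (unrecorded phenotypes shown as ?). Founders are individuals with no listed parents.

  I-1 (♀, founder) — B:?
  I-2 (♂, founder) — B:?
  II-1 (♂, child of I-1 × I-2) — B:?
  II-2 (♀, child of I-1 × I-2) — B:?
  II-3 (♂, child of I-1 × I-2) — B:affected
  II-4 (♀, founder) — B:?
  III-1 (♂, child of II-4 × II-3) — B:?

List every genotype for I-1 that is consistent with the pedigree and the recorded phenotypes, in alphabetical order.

B/I-1 ? ·: X^BX^b|X^bX^b
B/I-2 ? ·: X^BY|X^bY
B/II-1 ? I-1×I-2: X^BY|X^bY
B/II-2 ? I-1×I-2: X^BX^B|X^BX^b|X^bX^b
B/II-3 aff I-1×I-2: X^bY
B/II-4 ? ·: X^BX^B|X^BX^b|X^bX^b
B/III-1 ? II-4×II-3: X^BY|X^bY
⇒ B over [I-1,I-2,II-1,II-2,II-3,II-4,III-1]: 40 consistent

I-1 ∈ {X^BX^b, X^bX^b}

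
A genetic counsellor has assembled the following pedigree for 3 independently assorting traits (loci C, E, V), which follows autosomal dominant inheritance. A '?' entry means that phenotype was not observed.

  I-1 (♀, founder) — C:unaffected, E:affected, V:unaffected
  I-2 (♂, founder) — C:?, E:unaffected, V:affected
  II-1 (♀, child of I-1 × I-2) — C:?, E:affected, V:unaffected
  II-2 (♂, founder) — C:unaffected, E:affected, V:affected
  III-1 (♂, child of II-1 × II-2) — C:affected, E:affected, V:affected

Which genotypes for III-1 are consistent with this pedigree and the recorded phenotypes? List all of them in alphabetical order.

C/I-1 un ·: cc
C/I-2 ? ·: Cc|CC
C/II-1 ? I-1×I-2: Cc
C/II-2 un ·: cc
C/III-1 aff II-1×II-2: Cc
⇒ C over [I-1,I-2,II-1,II-2,III-1]: 2 consistent
E/I-1 aff ·: Ee|EE
E/I-2 un ·: ee
E/II-1 aff I-1×I-2: Ee
E/II-2 aff ·: Ee|EE
E/III-1 aff II-1×II-2: Ee|EE
⇒ E over [I-1,I-2,II-1,II-2,III-1]: 8 consistent
V/I-1 un ·: vv
V/I-2 aff ·: Vv
V/II-1 un I-1×I-2: vv
V/II-2 aff ·: Vv|VV
V/III-1 aff II-1×II-2: Vv
⇒ V over [I-1,I-2,II-1,II-2,III-1]: 2 consistent

III-1 ∈ {Cc EE Vv, Cc Ee Vv}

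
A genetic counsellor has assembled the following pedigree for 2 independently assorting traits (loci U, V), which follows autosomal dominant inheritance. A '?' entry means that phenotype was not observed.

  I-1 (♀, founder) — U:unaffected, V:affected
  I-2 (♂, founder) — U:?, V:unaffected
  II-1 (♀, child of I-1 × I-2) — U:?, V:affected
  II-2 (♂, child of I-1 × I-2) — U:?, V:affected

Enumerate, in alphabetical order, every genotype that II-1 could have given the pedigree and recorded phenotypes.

U/I-1 un ·: uu
U/I-2 ? ·: uu|Uu|UU
U/II-1 ? I-1×I-2: uu|Uu
U/II-2 ? I-1×I-2: uu|Uu
⇒ U over [I-1,I-2,II-1,II-2]: 6 consistent
V/I-1 aff ·: Vv|VV
V/I-2 un ·: vv
V/II-1 aff I-1×I-2: Vv
V/II-2 aff I-1×I-2: Vv
⇒ V over [I-1,I-2,II-1,II-2]: 2 consistent

II-1 ∈ {Uu Vv, uu Vv}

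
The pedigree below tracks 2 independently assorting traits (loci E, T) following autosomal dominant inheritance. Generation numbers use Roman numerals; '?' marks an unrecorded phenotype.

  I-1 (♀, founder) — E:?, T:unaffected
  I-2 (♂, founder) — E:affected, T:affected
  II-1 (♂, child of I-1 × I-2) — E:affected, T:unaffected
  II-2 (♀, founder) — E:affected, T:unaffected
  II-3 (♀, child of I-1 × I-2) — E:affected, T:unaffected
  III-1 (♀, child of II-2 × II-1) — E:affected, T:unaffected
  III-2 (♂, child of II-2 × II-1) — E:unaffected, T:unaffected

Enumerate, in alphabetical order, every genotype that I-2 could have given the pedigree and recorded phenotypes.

I-2 ∈ {EE Tt, Ee Tt}

E/I-1 ? ·: ee|Ee|EE
E/I-2 aff ·: Ee|EE
E/II-1 aff I-1×I-2: Ee
E/II-2 aff ·: Ee
E/II-3 aff I-1×I-2: Ee|EE
E/III-1 aff II-2×II-1: Ee|EE
E/III-2 un II-2×II-1: ee
⇒ E over [I-1,I-2,II-1,II-2,II-3,III-1,III-2]: 16 consistent
T/I-1 un ·: tt
T/I-2 aff ·: Tt
T/II-1 un I-1×I-2: tt
T/II-2 un ·: tt
T/II-3 un I-1×I-2: tt
T/III-1 un II-2×II-1: tt
T/III-2 un II-2×II-1: tt
⇒ T over [I-1,I-2,II-1,II-2,II-3,III-1,III-2]: 1 consistent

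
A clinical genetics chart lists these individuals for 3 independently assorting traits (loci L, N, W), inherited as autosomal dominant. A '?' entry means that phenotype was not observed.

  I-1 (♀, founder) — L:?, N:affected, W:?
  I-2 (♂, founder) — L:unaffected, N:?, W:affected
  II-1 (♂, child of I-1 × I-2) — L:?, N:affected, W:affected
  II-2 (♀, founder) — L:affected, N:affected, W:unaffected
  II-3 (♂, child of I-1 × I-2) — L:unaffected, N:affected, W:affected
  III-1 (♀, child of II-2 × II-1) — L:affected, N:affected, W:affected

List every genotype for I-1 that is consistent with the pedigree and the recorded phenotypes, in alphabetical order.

I-1 ∈ {Ll NN WW, Ll NN Ww, Ll NN ww, Ll Nn WW, Ll Nn Ww, Ll Nn ww, ll NN WW, ll NN Ww, ll NN ww, ll Nn WW, ll Nn Ww, ll Nn ww}

L/I-1 ? ·: ll|Ll
L/I-2 un ·: ll
L/II-1 ? I-1×I-2: ll|Ll
L/II-2 aff ·: Ll|LL
L/II-3 un I-1×I-2: ll
L/III-1 aff II-2×II-1: Ll|LL
⇒ L over [I-1,I-2,II-1,II-2,II-3,III-1]: 8 consistent
N/I-1 aff ·: Nn|NN
N/I-2 ? ·: nn|Nn|NN
N/II-1 aff I-1×I-2: Nn|NN
N/II-2 aff ·: Nn|NN
N/II-3 aff I-1×I-2: Nn|NN
N/III-1 aff II-2×II-1: Nn|NN
⇒ N over [I-1,I-2,II-1,II-2,II-3,III-1]: 53 consistent
W/I-1 ? ·: ww|Ww|WW
W/I-2 aff ·: Ww|WW
W/II-1 aff I-1×I-2: Ww|WW
W/II-2 un ·: ww
W/II-3 aff I-1×I-2: Ww|WW
W/III-1 aff II-2×II-1: Ww
⇒ W over [I-1,I-2,II-1,II-2,II-3,III-1]: 15 consistent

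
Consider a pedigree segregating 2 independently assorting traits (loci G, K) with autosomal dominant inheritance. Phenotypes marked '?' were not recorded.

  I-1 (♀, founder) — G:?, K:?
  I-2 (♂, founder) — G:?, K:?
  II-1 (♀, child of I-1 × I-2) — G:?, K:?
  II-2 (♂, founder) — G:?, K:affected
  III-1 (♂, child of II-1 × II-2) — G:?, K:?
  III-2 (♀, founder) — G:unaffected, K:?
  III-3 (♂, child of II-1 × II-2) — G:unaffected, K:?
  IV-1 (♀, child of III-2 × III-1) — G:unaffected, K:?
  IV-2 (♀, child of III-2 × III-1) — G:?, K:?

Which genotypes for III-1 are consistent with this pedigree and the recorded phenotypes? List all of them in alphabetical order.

III-1 ∈ {Gg KK, Gg Kk, Gg kk, gg KK, gg Kk, gg kk}

G/I-1 ? ·: gg|Gg|GG
G/I-2 ? ·: gg|Gg|GG
G/II-1 ? I-1×I-2: gg|Gg
G/II-2 ? ·: gg|Gg
G/III-1 ? II-1×II-2: gg|Gg
G/III-2 un ·: gg
G/III-3 un II-1×II-2: gg
G/IV-1 un III-2×III-1: gg
G/IV-2 ? III-2×III-1: gg|Gg
⇒ G over [I-1,I-2,II-1,II-2,III-1,III-2,III-3,IV-1,IV-2]: 58 consistent
K/I-1 ? ·: kk|Kk|KK
K/I-2 ? ·: kk|Kk|KK
K/II-1 ? I-1×I-2: kk|Kk|KK
K/II-2 aff ·: Kk|KK
K/III-1 ? II-1×II-2: kk|Kk|KK
K/III-2 ? ·: kk|Kk|KK
K/III-3 ? II-1×II-2: kk|Kk|KK
K/IV-1 ? III-2×III-1: kk|Kk|KK
K/IV-2 ? III-2×III-1: kk|Kk|KK
⇒ K over [I-1,I-2,II-1,II-2,III-1,III-2,III-3,IV-1,IV-2]: 1391 consistent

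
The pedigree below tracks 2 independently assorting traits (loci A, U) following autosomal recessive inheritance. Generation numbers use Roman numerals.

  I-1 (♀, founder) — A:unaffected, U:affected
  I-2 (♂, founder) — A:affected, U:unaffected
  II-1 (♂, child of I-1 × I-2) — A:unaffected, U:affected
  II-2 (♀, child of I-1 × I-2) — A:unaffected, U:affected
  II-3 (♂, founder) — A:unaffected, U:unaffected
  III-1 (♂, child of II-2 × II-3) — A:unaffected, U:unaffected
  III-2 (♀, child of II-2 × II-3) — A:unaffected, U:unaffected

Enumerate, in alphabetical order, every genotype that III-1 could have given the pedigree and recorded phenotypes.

III-1 ∈ {AA Uu, Aa Uu}

A/I-1 un ·: AA|Aa
A/I-2 aff ·: aa
A/II-1 un I-1×I-2: Aa
A/II-2 un I-1×I-2: Aa
A/II-3 un ·: AA|Aa
A/III-1 un II-2×II-3: AA|Aa
A/III-2 un II-2×II-3: AA|Aa
⇒ A over [I-1,I-2,II-1,II-2,II-3,III-1,III-2]: 16 consistent
U/I-1 aff ·: uu
U/I-2 un ·: Uu
U/II-1 aff I-1×I-2: uu
U/II-2 aff I-1×I-2: uu
U/II-3 un ·: UU|Uu
U/III-1 un II-2×II-3: Uu
U/III-2 un II-2×II-3: Uu
⇒ U over [I-1,I-2,II-1,II-2,II-3,III-1,III-2]: 2 consistent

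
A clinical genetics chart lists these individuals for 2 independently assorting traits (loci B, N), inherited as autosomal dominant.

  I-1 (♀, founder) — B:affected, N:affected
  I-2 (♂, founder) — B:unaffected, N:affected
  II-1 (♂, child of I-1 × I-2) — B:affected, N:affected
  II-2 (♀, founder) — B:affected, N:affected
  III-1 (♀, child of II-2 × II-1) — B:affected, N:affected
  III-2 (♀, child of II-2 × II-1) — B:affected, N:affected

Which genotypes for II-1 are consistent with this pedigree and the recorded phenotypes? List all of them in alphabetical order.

II-1 ∈ {Bb NN, Bb Nn}

B/I-1 aff ·: Bb|BB
B/I-2 un ·: bb
B/II-1 aff I-1×I-2: Bb
B/II-2 aff ·: Bb|BB
B/III-1 aff II-2×II-1: Bb|BB
B/III-2 aff II-2×II-1: Bb|BB
⇒ B over [I-1,I-2,II-1,II-2,III-1,III-2]: 16 consistent
N/I-1 aff ·: Nn|NN
N/I-2 aff ·: Nn|NN
N/II-1 aff I-1×I-2: Nn|NN
N/II-2 aff ·: Nn|NN
N/III-1 aff II-2×II-1: Nn|NN
N/III-2 aff II-2×II-1: Nn|NN
⇒ N over [I-1,I-2,II-1,II-2,III-1,III-2]: 44 consistent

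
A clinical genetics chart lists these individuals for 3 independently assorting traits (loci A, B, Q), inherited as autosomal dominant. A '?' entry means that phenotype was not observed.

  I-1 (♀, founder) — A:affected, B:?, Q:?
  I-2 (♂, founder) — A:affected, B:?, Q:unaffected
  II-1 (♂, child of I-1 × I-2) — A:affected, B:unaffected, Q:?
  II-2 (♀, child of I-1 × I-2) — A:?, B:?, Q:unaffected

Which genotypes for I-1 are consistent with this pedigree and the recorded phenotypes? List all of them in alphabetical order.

I-1 ∈ {AA Bb Qq, AA Bb qq, AA bb Qq, AA bb qq, Aa Bb Qq, Aa Bb qq, Aa bb Qq, Aa bb qq}

A/I-1 aff ·: Aa|AA
A/I-2 aff ·: Aa|AA
A/II-1 aff I-1×I-2: Aa|AA
A/II-2 ? I-1×I-2: aa|Aa|AA
⇒ A over [I-1,I-2,II-1,II-2]: 15 consistent
B/I-1 ? ·: bb|Bb
B/I-2 ? ·: bb|Bb
B/II-1 un I-1×I-2: bb
B/II-2 ? I-1×I-2: bb|Bb|BB
⇒ B over [I-1,I-2,II-1,II-2]: 8 consistent
Q/I-1 ? ·: qq|Qq
Q/I-2 un ·: qq
Q/II-1 ? I-1×I-2: qq|Qq
Q/II-2 un I-1×I-2: qq
⇒ Q over [I-1,I-2,II-1,II-2]: 3 consistent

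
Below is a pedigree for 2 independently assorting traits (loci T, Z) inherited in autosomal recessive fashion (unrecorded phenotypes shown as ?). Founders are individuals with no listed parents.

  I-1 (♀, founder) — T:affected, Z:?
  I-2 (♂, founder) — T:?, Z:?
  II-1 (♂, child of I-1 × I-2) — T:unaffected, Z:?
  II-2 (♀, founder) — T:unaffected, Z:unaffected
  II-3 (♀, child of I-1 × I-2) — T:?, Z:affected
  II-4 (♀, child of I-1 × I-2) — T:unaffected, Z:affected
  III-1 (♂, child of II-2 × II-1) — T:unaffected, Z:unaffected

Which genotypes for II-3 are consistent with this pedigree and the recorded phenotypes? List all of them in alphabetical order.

II-3 ∈ {Tt zz, tt zz}

T/I-1 aff ·: tt
T/I-2 ? ·: TT|Tt
T/II-1 un I-1×I-2: Tt
T/II-2 un ·: TT|Tt
T/II-3 ? I-1×I-2: Tt|tt
T/II-4 un I-1×I-2: Tt
T/III-1 un II-2×II-1: TT|Tt
⇒ T over [I-1,I-2,II-1,II-2,II-3,II-4,III-1]: 12 consistent
Z/I-1 ? ·: Zz|zz
Z/I-2 ? ·: Zz|zz
Z/II-1 ? I-1×I-2: ZZ|Zz|zz
Z/II-2 un ·: ZZ|Zz
Z/II-3 aff I-1×I-2: zz
Z/II-4 aff I-1×I-2: zz
Z/III-1 un II-2×II-1: ZZ|Zz
⇒ Z over [I-1,I-2,II-1,II-2,II-3,II-4,III-1]: 23 consistent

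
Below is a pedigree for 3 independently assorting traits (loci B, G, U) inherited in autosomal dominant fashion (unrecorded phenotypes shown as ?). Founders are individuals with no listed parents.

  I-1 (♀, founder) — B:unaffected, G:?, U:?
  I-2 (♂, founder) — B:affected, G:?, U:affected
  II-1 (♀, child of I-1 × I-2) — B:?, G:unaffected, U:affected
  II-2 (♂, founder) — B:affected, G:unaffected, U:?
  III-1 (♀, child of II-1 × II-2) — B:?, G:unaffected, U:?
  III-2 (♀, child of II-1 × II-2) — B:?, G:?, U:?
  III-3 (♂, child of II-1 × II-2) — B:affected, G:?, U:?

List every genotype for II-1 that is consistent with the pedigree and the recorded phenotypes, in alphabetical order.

II-1 ∈ {Bb gg UU, Bb gg Uu, bb gg UU, bb gg Uu}

B/I-1 un ·: bb
B/I-2 aff ·: Bb|BB
B/II-1 ? I-1×I-2: bb|Bb
B/II-2 aff ·: Bb|BB
B/III-1 ? II-1×II-2: bb|Bb|BB
B/III-2 ? II-1×II-2: bb|Bb|BB
B/III-3 aff II-1×II-2: Bb|BB
⇒ B over [I-1,I-2,II-1,II-2,III-1,III-2,III-3]: 57 consistent
G/I-1 ? ·: gg|Gg
G/I-2 ? ·: gg|Gg
G/II-1 un I-1×I-2: gg
G/II-2 un ·: gg
G/III-1 un II-1×II-2: gg
G/III-2 ? II-1×II-2: gg
G/III-3 ? II-1×II-2: gg
⇒ G over [I-1,I-2,II-1,II-2,III-1,III-2,III-3]: 4 consistent
U/I-1 ? ·: uu|Uu|UU
U/I-2 aff ·: Uu|UU
U/II-1 aff I-1×I-2: Uu|UU
U/II-2 ? ·: uu|Uu|UU
U/III-1 ? II-1×II-2: uu|Uu|UU
U/III-2 ? II-1×II-2: uu|Uu|UU
U/III-3 ? II-1×II-2: uu|Uu|UU
⇒ U over [I-1,I-2,II-1,II-2,III-1,III-2,III-3]: 255 consistent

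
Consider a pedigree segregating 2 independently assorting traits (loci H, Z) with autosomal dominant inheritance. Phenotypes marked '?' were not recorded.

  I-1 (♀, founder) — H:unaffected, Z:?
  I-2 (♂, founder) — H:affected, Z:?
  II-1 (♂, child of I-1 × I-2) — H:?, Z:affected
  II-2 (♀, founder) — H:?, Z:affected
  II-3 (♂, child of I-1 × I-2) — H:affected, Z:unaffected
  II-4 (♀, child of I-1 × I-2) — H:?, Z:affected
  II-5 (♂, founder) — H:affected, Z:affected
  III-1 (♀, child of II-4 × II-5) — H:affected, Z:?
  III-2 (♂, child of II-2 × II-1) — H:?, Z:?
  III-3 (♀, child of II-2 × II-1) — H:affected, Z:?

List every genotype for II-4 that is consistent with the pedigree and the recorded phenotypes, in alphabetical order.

H/I-1 un ·: hh
H/I-2 aff ·: Hh|HH
H/II-1 ? I-1×I-2: hh|Hh
H/II-2 ? ·: hh|Hh|HH
H/II-3 aff I-1×I-2: Hh
H/II-4 ? I-1×I-2: hh|Hh
H/II-5 aff ·: Hh|HH
H/III-1 aff II-4×II-5: Hh|HH
H/III-2 ? II-2×II-1: hh|Hh|HH
H/III-3 aff II-2×II-1: Hh|HH
⇒ H over [I-1,I-2,II-1,II-2,II-3,II-4,II-5,III-1,III-2,III-3]: 138 consistent
Z/I-1 ? ·: zz|Zz
Z/I-2 ? ·: zz|Zz
Z/II-1 aff I-1×I-2: Zz|ZZ
Z/II-2 aff ·: Zz|ZZ
Z/II-3 un I-1×I-2: zz
Z/II-4 aff I-1×I-2: Zz|ZZ
Z/II-5 aff ·: Zz|ZZ
Z/III-1 ? II-4×II-5: zz|Zz|ZZ
Z/III-2 ? II-2×II-1: zz|Zz|ZZ
Z/III-3 ? II-2×II-1: zz|Zz|ZZ
⇒ Z over [I-1,I-2,II-1,II-2,II-3,II-4,II-5,III-1,III-2,III-3]: 274 consistent

II-4 ∈ {Hh ZZ, Hh Zz, hh ZZ, hh Zz}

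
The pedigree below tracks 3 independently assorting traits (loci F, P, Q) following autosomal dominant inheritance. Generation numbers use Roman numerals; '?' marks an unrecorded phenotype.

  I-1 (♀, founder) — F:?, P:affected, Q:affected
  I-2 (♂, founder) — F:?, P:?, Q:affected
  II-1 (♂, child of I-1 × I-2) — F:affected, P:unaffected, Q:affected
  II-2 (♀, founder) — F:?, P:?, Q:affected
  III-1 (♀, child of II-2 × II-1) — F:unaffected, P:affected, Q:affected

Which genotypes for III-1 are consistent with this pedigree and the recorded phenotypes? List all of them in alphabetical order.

III-1 ∈ {ff Pp QQ, ff Pp Qq}

F/I-1 ? ·: ff|Ff|FF
F/I-2 ? ·: ff|Ff|FF
F/II-1 aff I-1×I-2: Ff
F/II-2 ? ·: ff|Ff
F/III-1 un II-2×II-1: ff
⇒ F over [I-1,I-2,II-1,II-2,III-1]: 14 consistent
P/I-1 aff ·: Pp
P/I-2 ? ·: pp|Pp
P/II-1 un I-1×I-2: pp
P/II-2 ? ·: Pp|PP
P/III-1 aff II-2×II-1: Pp
⇒ P over [I-1,I-2,II-1,II-2,III-1]: 4 consistent
Q/I-1 aff ·: Qq|QQ
Q/I-2 aff ·: Qq|QQ
Q/II-1 aff I-1×I-2: Qq|QQ
Q/II-2 aff ·: Qq|QQ
Q/III-1 aff II-2×II-1: Qq|QQ
⇒ Q over [I-1,I-2,II-1,II-2,III-1]: 24 consistent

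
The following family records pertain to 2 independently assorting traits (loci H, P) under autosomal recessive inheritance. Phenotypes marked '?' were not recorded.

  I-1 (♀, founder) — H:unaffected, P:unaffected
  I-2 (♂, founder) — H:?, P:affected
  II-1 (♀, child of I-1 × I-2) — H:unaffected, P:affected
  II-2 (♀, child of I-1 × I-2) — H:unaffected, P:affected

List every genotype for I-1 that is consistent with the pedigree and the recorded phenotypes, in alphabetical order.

H/I-1 un ·: HH|Hh
H/I-2 ? ·: HH|Hh|hh
H/II-1 un I-1×I-2: HH|Hh
H/II-2 un I-1×I-2: HH|Hh
⇒ H over [I-1,I-2,II-1,II-2]: 15 consistent
P/I-1 un ·: Pp
P/I-2 aff ·: pp
P/II-1 aff I-1×I-2: pp
P/II-2 aff I-1×I-2: pp
⇒ P over [I-1,I-2,II-1,II-2]: 1 consistent

I-1 ∈ {HH Pp, Hh Pp}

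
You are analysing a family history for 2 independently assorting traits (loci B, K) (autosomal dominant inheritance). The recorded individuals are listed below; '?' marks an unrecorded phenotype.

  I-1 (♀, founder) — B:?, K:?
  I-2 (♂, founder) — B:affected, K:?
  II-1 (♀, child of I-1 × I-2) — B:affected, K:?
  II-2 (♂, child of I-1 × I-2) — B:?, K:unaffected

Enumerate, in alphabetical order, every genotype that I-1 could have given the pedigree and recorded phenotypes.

I-1 ∈ {BB Kk, BB kk, Bb Kk, Bb kk, bb Kk, bb kk}

B/I-1 ? ·: bb|Bb|BB
B/I-2 aff ·: Bb|BB
B/II-1 aff I-1×I-2: Bb|BB
B/II-2 ? I-1×I-2: bb|Bb|BB
⇒ B over [I-1,I-2,II-1,II-2]: 18 consistent
K/I-1 ? ·: kk|Kk
K/I-2 ? ·: kk|Kk
K/II-1 ? I-1×I-2: kk|Kk|KK
K/II-2 un I-1×I-2: kk
⇒ K over [I-1,I-2,II-1,II-2]: 8 consistent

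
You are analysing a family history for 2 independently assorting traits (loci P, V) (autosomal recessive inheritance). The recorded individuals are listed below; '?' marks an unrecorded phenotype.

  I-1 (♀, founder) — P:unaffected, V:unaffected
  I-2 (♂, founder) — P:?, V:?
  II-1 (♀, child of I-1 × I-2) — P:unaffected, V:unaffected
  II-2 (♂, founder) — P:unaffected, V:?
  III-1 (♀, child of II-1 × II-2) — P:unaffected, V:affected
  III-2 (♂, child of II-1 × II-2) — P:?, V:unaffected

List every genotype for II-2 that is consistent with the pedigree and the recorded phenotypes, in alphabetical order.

P/I-1 un ·: PP|Pp
P/I-2 ? ·: PP|Pp|pp
P/II-1 un I-1×I-2: PP|Pp
P/II-2 un ·: PP|Pp
P/III-1 un II-1×II-2: PP|Pp
P/III-2 ? II-1×II-2: PP|Pp|pp
⇒ P over [I-1,I-2,II-1,II-2,III-1,III-2]: 70 consistent
V/I-1 un ·: VV|Vv
V/I-2 ? ·: VV|Vv|vv
V/II-1 un I-1×I-2: Vv
V/II-2 ? ·: Vv|vv
V/III-1 aff II-1×II-2: vv
V/III-2 un II-1×II-2: VV|Vv
⇒ V over [I-1,I-2,II-1,II-2,III-1,III-2]: 15 consistent

II-2 ∈ {PP Vv, PP vv, Pp Vv, Pp vv}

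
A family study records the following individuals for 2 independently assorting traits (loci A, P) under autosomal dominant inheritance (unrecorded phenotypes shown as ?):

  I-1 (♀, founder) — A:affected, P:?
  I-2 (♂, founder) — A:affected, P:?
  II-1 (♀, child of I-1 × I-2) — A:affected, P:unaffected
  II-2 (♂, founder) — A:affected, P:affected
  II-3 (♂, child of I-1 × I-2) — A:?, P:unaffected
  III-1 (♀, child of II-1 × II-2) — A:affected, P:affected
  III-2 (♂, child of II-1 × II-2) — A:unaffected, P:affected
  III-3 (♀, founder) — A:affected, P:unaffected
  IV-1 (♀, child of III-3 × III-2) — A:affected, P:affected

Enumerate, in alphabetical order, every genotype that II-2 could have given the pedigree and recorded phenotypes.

A/I-1 aff ·: Aa|AA
A/I-2 aff ·: Aa|AA
A/II-1 aff I-1×I-2: Aa
A/II-2 aff ·: Aa
A/II-3 ? I-1×I-2: aa|Aa|AA
A/III-1 aff II-1×II-2: Aa|AA
A/III-2 un II-1×II-2: aa
A/III-3 aff ·: Aa|AA
A/IV-1 aff III-3×III-2: Aa
⇒ A over [I-1,I-2,II-1,II-2,II-3,III-1,III-2,III-3,IV-1]: 28 consistent
P/I-1 ? ·: pp|Pp
P/I-2 ? ·: pp|Pp
P/II-1 un I-1×I-2: pp
P/II-2 aff ·: Pp|PP
P/II-3 un I-1×I-2: pp
P/III-1 aff II-1×II-2: Pp
P/III-2 aff II-1×II-2: Pp
P/III-3 un ·: pp
P/IV-1 aff III-3×III-2: Pp
⇒ P over [I-1,I-2,II-1,II-2,II-3,III-1,III-2,III-3,IV-1]: 8 consistent

II-2 ∈ {Aa PP, Aa Pp}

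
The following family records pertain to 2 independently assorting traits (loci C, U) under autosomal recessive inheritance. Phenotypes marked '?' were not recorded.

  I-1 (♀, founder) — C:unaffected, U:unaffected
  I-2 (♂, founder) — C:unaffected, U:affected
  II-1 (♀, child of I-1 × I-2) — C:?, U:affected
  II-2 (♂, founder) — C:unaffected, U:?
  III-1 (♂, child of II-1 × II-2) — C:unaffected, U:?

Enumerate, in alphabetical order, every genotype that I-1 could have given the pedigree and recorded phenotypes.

C/I-1 un ·: CC|Cc
C/I-2 un ·: CC|Cc
C/II-1 ? I-1×I-2: CC|Cc|cc
C/II-2 un ·: CC|Cc
C/III-1 un II-1×II-2: CC|Cc
⇒ C over [I-1,I-2,II-1,II-2,III-1]: 26 consistent
U/I-1 un ·: Uu
U/I-2 aff ·: uu
U/II-1 aff I-1×I-2: uu
U/II-2 ? ·: UU|Uu|uu
U/III-1 ? II-1×II-2: Uu|uu
⇒ U over [I-1,I-2,II-1,II-2,III-1]: 4 consistent

I-1 ∈ {CC Uu, Cc Uu}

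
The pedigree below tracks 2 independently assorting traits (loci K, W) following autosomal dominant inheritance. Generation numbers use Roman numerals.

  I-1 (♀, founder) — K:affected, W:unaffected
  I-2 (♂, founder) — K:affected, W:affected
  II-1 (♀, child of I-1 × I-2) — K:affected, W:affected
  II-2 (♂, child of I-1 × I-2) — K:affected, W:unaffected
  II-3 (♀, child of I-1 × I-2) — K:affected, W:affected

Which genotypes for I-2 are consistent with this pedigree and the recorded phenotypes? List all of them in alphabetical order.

I-2 ∈ {KK Ww, Kk Ww}

K/I-1 aff ·: Kk|KK
K/I-2 aff ·: Kk|KK
K/II-1 aff I-1×I-2: Kk|KK
K/II-2 aff I-1×I-2: Kk|KK
K/II-3 aff I-1×I-2: Kk|KK
⇒ K over [I-1,I-2,II-1,II-2,II-3]: 25 consistent
W/I-1 un ·: ww
W/I-2 aff ·: Ww
W/II-1 aff I-1×I-2: Ww
W/II-2 un I-1×I-2: ww
W/II-3 aff I-1×I-2: Ww
⇒ W over [I-1,I-2,II-1,II-2,II-3]: 1 consistent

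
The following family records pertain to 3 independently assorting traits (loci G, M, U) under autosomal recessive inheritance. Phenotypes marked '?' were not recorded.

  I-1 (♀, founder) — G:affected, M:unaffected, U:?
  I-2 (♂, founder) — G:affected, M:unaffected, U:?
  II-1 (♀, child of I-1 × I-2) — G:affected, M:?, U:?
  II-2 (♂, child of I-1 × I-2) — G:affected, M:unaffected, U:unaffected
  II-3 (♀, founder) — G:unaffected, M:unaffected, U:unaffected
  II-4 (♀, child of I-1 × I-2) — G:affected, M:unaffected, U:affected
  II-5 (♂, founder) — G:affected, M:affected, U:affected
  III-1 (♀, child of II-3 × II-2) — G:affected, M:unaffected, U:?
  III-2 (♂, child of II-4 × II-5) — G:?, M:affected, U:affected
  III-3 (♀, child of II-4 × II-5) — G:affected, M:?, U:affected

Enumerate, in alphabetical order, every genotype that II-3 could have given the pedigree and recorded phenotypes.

G/I-1 aff ·: gg
G/I-2 aff ·: gg
G/II-1 aff I-1×I-2: gg
G/II-2 aff I-1×I-2: gg
G/II-3 un ·: Gg
G/II-4 aff I-1×I-2: gg
G/II-5 aff ·: gg
G/III-1 aff II-3×II-2: gg
G/III-2 ? II-4×II-5: gg
G/III-3 aff II-4×II-5: gg
⇒ G over [I-1,I-2,II-1,II-2,II-3,II-4,II-5,III-1,III-2,III-3]: 1 consistent
M/I-1 un ·: MM|Mm
M/I-2 un ·: MM|Mm
M/II-1 ? I-1×I-2: MM|Mm|mm
M/II-2 un I-1×I-2: MM|Mm
M/II-3 un ·: MM|Mm
M/II-4 un I-1×I-2: Mm
M/II-5 aff ·: mm
M/III-1 un II-3×II-2: MM|Mm
M/III-2 aff II-4×II-5: mm
M/III-3 ? II-4×II-5: Mm|mm
⇒ M over [I-1,I-2,II-1,II-2,II-3,II-4,II-5,III-1,III-2,III-3]: 98 consistent
U/I-1 ? ·: Uu|uu
U/I-2 ? ·: Uu|uu
U/II-1 ? I-1×I-2: UU|Uu|uu
U/II-2 un I-1×I-2: UU|Uu
U/II-3 un ·: UU|Uu
U/II-4 aff I-1×I-2: uu
U/II-5 aff ·: uu
U/III-1 ? II-3×II-2: UU|Uu|uu
U/III-2 aff II-4×II-5: uu
U/III-3 aff II-4×II-5: uu
⇒ U over [I-1,I-2,II-1,II-2,II-3,II-4,II-5,III-1,III-2,III-3]: 44 consistent

II-3 ∈ {Gg MM UU, Gg MM Uu, Gg Mm UU, Gg Mm Uu}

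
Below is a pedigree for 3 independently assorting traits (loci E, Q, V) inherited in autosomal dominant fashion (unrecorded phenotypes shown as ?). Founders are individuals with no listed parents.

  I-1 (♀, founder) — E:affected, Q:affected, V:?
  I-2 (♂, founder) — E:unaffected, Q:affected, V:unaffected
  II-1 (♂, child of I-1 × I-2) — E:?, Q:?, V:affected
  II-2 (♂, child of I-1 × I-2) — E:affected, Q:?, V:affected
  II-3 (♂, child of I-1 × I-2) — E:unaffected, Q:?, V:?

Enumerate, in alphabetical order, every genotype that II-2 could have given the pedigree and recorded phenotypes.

II-2 ∈ {Ee QQ Vv, Ee Qq Vv, Ee qq Vv}

E/I-1 aff ·: Ee
E/I-2 un ·: ee
E/II-1 ? I-1×I-2: ee|Ee
E/II-2 aff I-1×I-2: Ee
E/II-3 un I-1×I-2: ee
⇒ E over [I-1,I-2,II-1,II-2,II-3]: 2 consistent
Q/I-1 aff ·: Qq|QQ
Q/I-2 aff ·: Qq|QQ
Q/II-1 ? I-1×I-2: qq|Qq|QQ
Q/II-2 ? I-1×I-2: qq|Qq|QQ
Q/II-3 ? I-1×I-2: qq|Qq|QQ
⇒ Q over [I-1,I-2,II-1,II-2,II-3]: 44 consistent
V/I-1 ? ·: Vv|VV
V/I-2 un ·: vv
V/II-1 aff I-1×I-2: Vv
V/II-2 aff I-1×I-2: Vv
V/II-3 ? I-1×I-2: vv|Vv
⇒ V over [I-1,I-2,II-1,II-2,II-3]: 3 consistent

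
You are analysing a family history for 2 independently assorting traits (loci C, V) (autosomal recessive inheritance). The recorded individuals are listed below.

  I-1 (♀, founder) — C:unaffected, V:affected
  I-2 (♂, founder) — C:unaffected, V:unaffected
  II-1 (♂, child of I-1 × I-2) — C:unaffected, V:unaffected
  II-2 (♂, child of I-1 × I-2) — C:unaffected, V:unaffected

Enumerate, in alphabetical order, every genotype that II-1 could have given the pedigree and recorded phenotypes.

C/I-1 un ·: CC|Cc
C/I-2 un ·: CC|Cc
C/II-1 un I-1×I-2: CC|Cc
C/II-2 un I-1×I-2: CC|Cc
⇒ C over [I-1,I-2,II-1,II-2]: 13 consistent
V/I-1 aff ·: vv
V/I-2 un ·: VV|Vv
V/II-1 un I-1×I-2: Vv
V/II-2 un I-1×I-2: Vv
⇒ V over [I-1,I-2,II-1,II-2]: 2 consistent

II-1 ∈ {CC Vv, Cc Vv}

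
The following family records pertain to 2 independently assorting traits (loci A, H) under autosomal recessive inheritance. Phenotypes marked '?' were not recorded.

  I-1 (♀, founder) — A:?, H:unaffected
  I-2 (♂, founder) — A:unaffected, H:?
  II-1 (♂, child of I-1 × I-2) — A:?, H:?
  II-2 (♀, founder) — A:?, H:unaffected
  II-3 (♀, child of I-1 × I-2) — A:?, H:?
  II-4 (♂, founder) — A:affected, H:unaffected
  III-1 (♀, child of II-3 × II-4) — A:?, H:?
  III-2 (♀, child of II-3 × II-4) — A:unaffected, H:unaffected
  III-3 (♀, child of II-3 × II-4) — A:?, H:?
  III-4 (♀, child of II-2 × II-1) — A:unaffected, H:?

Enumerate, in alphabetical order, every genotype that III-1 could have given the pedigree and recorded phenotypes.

A/I-1 ? ·: AA|Aa|aa
A/I-2 un ·: AA|Aa
A/II-1 ? I-1×I-2: AA|Aa|aa
A/II-2 ? ·: AA|Aa|aa
A/II-3 ? I-1×I-2: AA|Aa
A/II-4 aff ·: aa
A/III-1 ? II-3×II-4: Aa|aa
A/III-2 un II-3×II-4: Aa
A/III-3 ? II-3×II-4: Aa|aa
A/III-4 un II-2×II-1: AA|Aa
⇒ A over [I-1,I-2,II-1,II-2,II-3,II-4,III-1,III-2,III-3,III-4]: 197 consistent
H/I-1 un ·: HH|Hh
H/I-2 ? ·: HH|Hh|hh
H/II-1 ? I-1×I-2: HH|Hh|hh
H/II-2 un ·: HH|Hh
H/II-3 ? I-1×I-2: HH|Hh|hh
H/II-4 un ·: HH|Hh
H/III-1 ? II-3×II-4: HH|Hh|hh
H/III-2 un II-3×II-4: HH|Hh
H/III-3 ? II-3×II-4: HH|Hh|hh
H/III-4 ? II-2×II-1: HH|Hh|hh
⇒ H over [I-1,I-2,II-1,II-2,II-3,II-4,III-1,III-2,III-3,III-4]: 1405 consistent

III-1 ∈ {Aa HH, Aa Hh, Aa hh, aa HH, aa Hh, aa hh}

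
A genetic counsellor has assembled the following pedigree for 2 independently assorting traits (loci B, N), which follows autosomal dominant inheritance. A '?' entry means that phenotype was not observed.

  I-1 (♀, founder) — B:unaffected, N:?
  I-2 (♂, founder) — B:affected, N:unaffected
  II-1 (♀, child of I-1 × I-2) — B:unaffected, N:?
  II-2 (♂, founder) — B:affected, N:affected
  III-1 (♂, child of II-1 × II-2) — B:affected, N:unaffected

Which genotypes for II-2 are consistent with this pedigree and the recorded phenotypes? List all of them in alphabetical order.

II-2 ∈ {BB Nn, Bb Nn}

B/I-1 un ·: bb
B/I-2 aff ·: Bb
B/II-1 un I-1×I-2: bb
B/II-2 aff ·: Bb|BB
B/III-1 aff II-1×II-2: Bb
⇒ B over [I-1,I-2,II-1,II-2,III-1]: 2 consistent
N/I-1 ? ·: nn|Nn|NN
N/I-2 un ·: nn
N/II-1 ? I-1×I-2: nn|Nn
N/II-2 aff ·: Nn
N/III-1 un II-1×II-2: nn
⇒ N over [I-1,I-2,II-1,II-2,III-1]: 4 consistent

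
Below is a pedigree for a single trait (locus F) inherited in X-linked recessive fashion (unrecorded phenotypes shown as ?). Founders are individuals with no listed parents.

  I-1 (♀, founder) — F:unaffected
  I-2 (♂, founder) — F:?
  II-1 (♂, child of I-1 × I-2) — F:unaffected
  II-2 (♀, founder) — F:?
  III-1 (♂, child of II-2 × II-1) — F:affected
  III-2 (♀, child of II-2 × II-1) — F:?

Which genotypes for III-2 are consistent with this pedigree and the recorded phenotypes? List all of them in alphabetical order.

III-2 ∈ {X^FX^F, X^FX^f}

F/I-1 un ·: X^FX^F|X^FX^f
F/I-2 ? ·: X^FY|X^fY
F/II-1 un I-1×I-2: X^FY
F/II-2 ? ·: X^FX^f|X^fX^f
F/III-1 aff II-2×II-1: X^fY
F/III-2 ? II-2×II-1: X^FX^F|X^FX^f
⇒ F over [I-1,I-2,II-1,II-2,III-1,III-2]: 12 consistent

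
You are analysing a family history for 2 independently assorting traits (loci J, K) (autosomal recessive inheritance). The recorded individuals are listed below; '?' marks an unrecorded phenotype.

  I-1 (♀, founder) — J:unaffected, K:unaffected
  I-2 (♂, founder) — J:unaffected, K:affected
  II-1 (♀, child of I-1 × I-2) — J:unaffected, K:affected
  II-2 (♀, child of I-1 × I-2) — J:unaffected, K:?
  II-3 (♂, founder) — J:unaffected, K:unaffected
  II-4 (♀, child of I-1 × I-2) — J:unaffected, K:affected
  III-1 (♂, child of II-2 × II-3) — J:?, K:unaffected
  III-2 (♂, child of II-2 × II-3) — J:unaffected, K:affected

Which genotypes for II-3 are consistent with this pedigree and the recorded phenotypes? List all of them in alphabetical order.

J/I-1 un ·: JJ|Jj
J/I-2 un ·: JJ|Jj
J/II-1 un I-1×I-2: JJ|Jj
J/II-2 un I-1×I-2: JJ|Jj
J/II-3 un ·: JJ|Jj
J/II-4 un I-1×I-2: JJ|Jj
J/III-1 ? II-2×II-3: JJ|Jj|jj
J/III-2 un II-2×II-3: JJ|Jj
⇒ J over [I-1,I-2,II-1,II-2,II-3,II-4,III-1,III-2]: 185 consistent
K/I-1 un ·: Kk
K/I-2 aff ·: kk
K/II-1 aff I-1×I-2: kk
K/II-2 ? I-1×I-2: Kk|kk
K/II-3 un ·: Kk
K/II-4 aff I-1×I-2: kk
K/III-1 un II-2×II-3: KK|Kk
K/III-2 aff II-2×II-3: kk
⇒ K over [I-1,I-2,II-1,II-2,II-3,II-4,III-1,III-2]: 3 consistent

II-3 ∈ {JJ Kk, Jj Kk}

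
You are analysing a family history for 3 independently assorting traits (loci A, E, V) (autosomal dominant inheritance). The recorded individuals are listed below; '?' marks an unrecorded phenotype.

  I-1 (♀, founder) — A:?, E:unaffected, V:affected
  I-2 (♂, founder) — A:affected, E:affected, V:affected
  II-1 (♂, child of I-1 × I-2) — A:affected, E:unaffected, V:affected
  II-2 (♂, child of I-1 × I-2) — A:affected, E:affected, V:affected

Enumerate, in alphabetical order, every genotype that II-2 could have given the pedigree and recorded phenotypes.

A/I-1 ? ·: aa|Aa|AA
A/I-2 aff ·: Aa|AA
A/II-1 aff I-1×I-2: Aa|AA
A/II-2 aff I-1×I-2: Aa|AA
⇒ A over [I-1,I-2,II-1,II-2]: 15 consistent
E/I-1 un ·: ee
E/I-2 aff ·: Ee
E/II-1 un I-1×I-2: ee
E/II-2 aff I-1×I-2: Ee
⇒ E over [I-1,I-2,II-1,II-2]: 1 consistent
V/I-1 aff ·: Vv|VV
V/I-2 aff ·: Vv|VV
V/II-1 aff I-1×I-2: Vv|VV
V/II-2 aff I-1×I-2: Vv|VV
⇒ V over [I-1,I-2,II-1,II-2]: 13 consistent

II-2 ∈ {AA Ee VV, AA Ee Vv, Aa Ee VV, Aa Ee Vv}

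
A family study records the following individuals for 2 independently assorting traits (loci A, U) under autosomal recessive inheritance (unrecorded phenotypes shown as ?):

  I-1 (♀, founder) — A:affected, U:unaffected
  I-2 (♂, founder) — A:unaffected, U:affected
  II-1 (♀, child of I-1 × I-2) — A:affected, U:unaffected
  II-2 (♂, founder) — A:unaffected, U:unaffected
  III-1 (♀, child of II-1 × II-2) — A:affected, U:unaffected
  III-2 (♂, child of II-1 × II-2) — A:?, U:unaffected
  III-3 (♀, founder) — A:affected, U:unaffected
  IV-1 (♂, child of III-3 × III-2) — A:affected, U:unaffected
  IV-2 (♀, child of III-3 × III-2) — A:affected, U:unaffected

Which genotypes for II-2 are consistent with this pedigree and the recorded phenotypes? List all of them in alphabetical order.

A/I-1 aff ·: aa
A/I-2 un ·: Aa
A/II-1 aff I-1×I-2: aa
A/II-2 un ·: Aa
A/III-1 aff II-1×II-2: aa
A/III-2 ? II-1×II-2: Aa|aa
A/III-3 aff ·: aa
A/IV-1 aff III-3×III-2: aa
A/IV-2 aff III-3×III-2: aa
⇒ A over [I-1,I-2,II-1,II-2,III-1,III-2,III-3,IV-1,IV-2]: 2 consistent
U/I-1 un ·: UU|Uu
U/I-2 aff ·: uu
U/II-1 un I-1×I-2: Uu
U/II-2 un ·: UU|Uu
U/III-1 un II-1×II-2: UU|Uu
U/III-2 un II-1×II-2: UU|Uu
U/III-3 un ·: UU|Uu
U/IV-1 un III-3×III-2: UU|Uu
U/IV-2 un III-3×III-2: UU|Uu
⇒ U over [I-1,I-2,II-1,II-2,III-1,III-2,III-3,IV-1,IV-2]: 104 consistent

II-2 ∈ {Aa UU, Aa Uu}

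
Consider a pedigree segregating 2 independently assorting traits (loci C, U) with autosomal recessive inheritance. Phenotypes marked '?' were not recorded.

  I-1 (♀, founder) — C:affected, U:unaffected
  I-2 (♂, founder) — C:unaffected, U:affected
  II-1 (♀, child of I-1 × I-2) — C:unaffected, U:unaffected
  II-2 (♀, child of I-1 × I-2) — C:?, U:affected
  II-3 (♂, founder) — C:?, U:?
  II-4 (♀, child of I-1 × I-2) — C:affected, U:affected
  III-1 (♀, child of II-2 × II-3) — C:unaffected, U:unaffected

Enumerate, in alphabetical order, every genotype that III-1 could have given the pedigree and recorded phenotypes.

III-1 ∈ {CC Uu, Cc Uu}

C/I-1 aff ·: cc
C/I-2 un ·: Cc
C/II-1 un I-1×I-2: Cc
C/II-2 ? I-1×I-2: Cc|cc
C/II-3 ? ·: CC|Cc|cc
C/II-4 aff I-1×I-2: cc
C/III-1 un II-2×II-3: CC|Cc
⇒ C over [I-1,I-2,II-1,II-2,II-3,II-4,III-1]: 7 consistent
U/I-1 un ·: Uu
U/I-2 aff ·: uu
U/II-1 un I-1×I-2: Uu
U/II-2 aff I-1×I-2: uu
U/II-3 ? ·: UU|Uu
U/II-4 aff I-1×I-2: uu
U/III-1 un II-2×II-3: Uu
⇒ U over [I-1,I-2,II-1,II-2,II-3,II-4,III-1]: 2 consistent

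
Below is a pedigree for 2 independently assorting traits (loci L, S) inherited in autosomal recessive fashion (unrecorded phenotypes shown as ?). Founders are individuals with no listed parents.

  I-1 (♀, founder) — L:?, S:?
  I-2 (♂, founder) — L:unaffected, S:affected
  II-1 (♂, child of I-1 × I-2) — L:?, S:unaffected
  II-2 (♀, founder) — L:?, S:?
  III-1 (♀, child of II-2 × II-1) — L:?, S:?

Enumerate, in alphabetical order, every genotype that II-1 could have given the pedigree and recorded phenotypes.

L/I-1 ? ·: LL|Ll|ll
L/I-2 un ·: LL|Ll
L/II-1 ? I-1×I-2: LL|Ll|ll
L/II-2 ? ·: LL|Ll|ll
L/III-1 ? II-2×II-1: LL|Ll|ll
⇒ L over [I-1,I-2,II-1,II-2,III-1]: 59 consistent
S/I-1 ? ·: SS|Ss
S/I-2 aff ·: ss
S/II-1 un I-1×I-2: Ss
S/II-2 ? ·: SS|Ss|ss
S/III-1 ? II-2×II-1: SS|Ss|ss
⇒ S over [I-1,I-2,II-1,II-2,III-1]: 14 consistent

II-1 ∈ {LL Ss, Ll Ss, ll Ss}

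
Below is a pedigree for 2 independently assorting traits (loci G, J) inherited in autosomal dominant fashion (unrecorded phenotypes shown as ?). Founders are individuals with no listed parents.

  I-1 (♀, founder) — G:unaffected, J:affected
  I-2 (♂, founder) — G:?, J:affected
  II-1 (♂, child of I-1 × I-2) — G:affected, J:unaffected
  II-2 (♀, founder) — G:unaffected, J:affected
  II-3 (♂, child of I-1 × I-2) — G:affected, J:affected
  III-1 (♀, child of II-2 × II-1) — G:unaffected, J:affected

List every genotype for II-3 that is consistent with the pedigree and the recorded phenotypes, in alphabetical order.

II-3 ∈ {Gg JJ, Gg Jj}

G/I-1 un ·: gg
G/I-2 ? ·: Gg|GG
G/II-1 aff I-1×I-2: Gg
G/II-2 un ·: gg
G/II-3 aff I-1×I-2: Gg
G/III-1 un II-2×II-1: gg
⇒ G over [I-1,I-2,II-1,II-2,II-3,III-1]: 2 consistent
J/I-1 aff ·: Jj
J/I-2 aff ·: Jj
J/II-1 un I-1×I-2: jj
J/II-2 aff ·: Jj|JJ
J/II-3 aff I-1×I-2: Jj|JJ
J/III-1 aff II-2×II-1: Jj
⇒ J over [I-1,I-2,II-1,II-2,II-3,III-1]: 4 consistent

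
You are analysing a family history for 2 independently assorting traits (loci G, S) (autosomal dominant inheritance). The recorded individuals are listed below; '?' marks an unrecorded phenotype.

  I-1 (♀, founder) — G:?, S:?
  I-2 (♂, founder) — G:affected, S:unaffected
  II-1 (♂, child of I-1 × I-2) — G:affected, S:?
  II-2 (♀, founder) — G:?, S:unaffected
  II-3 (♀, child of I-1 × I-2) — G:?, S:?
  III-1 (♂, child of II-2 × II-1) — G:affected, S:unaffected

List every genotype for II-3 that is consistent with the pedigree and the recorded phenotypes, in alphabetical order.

II-3 ∈ {GG Ss, GG ss, Gg Ss, Gg ss, gg Ss, gg ss}

G/I-1 ? ·: gg|Gg|GG
G/I-2 aff ·: Gg|GG
G/II-1 aff I-1×I-2: Gg|GG
G/II-2 ? ·: gg|Gg|GG
G/II-3 ? I-1×I-2: gg|Gg|GG
G/III-1 aff II-2×II-1: Gg|GG
⇒ G over [I-1,I-2,II-1,II-2,II-3,III-1]: 82 consistent
S/I-1 ? ·: ss|Ss|SS
S/I-2 un ·: ss
S/II-1 ? I-1×I-2: ss|Ss
S/II-2 un ·: ss
S/II-3 ? I-1×I-2: ss|Ss
S/III-1 un II-2×II-1: ss
⇒ S over [I-1,I-2,II-1,II-2,II-3,III-1]: 6 consistent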